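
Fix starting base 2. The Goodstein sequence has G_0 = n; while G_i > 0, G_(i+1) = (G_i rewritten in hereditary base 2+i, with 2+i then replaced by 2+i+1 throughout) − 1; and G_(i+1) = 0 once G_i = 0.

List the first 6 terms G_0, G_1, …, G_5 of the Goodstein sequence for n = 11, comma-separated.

11, 84, 1027, 15627, 279937, 5764801

i=0: 11 = 2^(2 + 1) + 2 + 1 (b=2); 2→3: 3^(3 + 1) + 3 + 1 = 85; 85−1 = 84
i=1: 84 = 3^(3 + 1) + 3 (b=3); 3→4: 4^(4 + 1) + 4 = 1028; 1028−1 = 1027
i=2: 1027 = 4^(4 + 1) + 3 (b=4); 4→5: 5^(5 + 1) + 3 = 15628; 15628−1 = 15627
i=3: 15627 = 5^(5 + 1) + 2 (b=5); 5→6: 6^(6 + 1) + 2 = 279938; 279938−1 = 279937
i=4: 279937 = 6^(6 + 1) + 1 (b=6); 6→7: 7^(7 + 1) + 1 = 5764802; 5764802−1 = 5764801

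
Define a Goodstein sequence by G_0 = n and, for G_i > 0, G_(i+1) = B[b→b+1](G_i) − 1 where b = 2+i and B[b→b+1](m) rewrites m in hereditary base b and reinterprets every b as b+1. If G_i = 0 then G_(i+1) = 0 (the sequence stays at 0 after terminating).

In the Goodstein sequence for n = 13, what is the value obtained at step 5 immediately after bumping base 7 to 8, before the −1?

134219480

base 2: 13 = 2^(2 + 1) + 2^2 + 1; at 3: 3^(3 + 1) + 3^3 + 1 = 109; next = 108
base 3: 108 = 3^(3 + 1) + 3^3; at 4: 4^(4 + 1) + 4^4 = 1280; next = 1279
base 4: 1279 = 4^(4 + 1) + 3·4^3 + 3·4^2 + 3·4 + 3; at 5: 5^(5 + 1) + 3·5^3 + 3·5^2 + 3·5 + 3 = 16093; next = 16092
base 5: 16092 = 5^(5 + 1) + 3·5^3 + 3·5^2 + 3·5 + 2; at 6: 6^(6 + 1) + 3·6^3 + 3·6^2 + 3·6 + 2 = 280712; next = 280711
base 6: 280711 = 6^(6 + 1) + 3·6^3 + 3·6^2 + 3·6 + 1; at 7: 7^(7 + 1) + 3·7^3 + 3·7^2 + 3·7 + 1 = 5765999; next = 5765998
base 7: 5765998 = 7^(7 + 1) + 3·7^3 + 3·7^2 + 3·7; at 8: 8^(8 + 1) + 3·8^3 + 3·8^2 + 3·8 = 134219480; next = 134219479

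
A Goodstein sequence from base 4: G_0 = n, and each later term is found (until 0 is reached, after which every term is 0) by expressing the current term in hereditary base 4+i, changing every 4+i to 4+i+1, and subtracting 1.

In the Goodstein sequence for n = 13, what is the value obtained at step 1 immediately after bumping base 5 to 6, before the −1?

18

G_0=13  [base 4] 3·4 + 1  →[4↦5]→  3·5 + 1 = 16  −1 ⇒ G_1=15
G_1=15  [base 5] 3·5  →[5↦6]→  3·6 = 18  −1 ⇒ G_2=17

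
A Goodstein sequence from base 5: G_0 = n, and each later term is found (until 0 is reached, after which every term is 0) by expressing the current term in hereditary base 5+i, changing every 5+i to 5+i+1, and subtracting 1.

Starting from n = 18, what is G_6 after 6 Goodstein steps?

G_0=18  [base 5] 3·5 + 3  →[5↦6]→  3·6 + 3 = 21  −1 ⇒ G_1=20
G_1=20  [base 6] 3·6 + 2  →[6↦7]→  3·7 + 2 = 23  −1 ⇒ G_2=22
G_2=22  [base 7] 3·7 + 1  →[7↦8]→  3·8 + 1 = 25  −1 ⇒ G_3=24
G_3=24  [base 8] 3·8  →[8↦9]→  3·9 = 27  −1 ⇒ G_4=26
G_4=26  [base 9] 2·9 + 8  →[9↦10]→  2·10 + 8 = 28  −1 ⇒ G_5=27
G_5=27  [base 10] 2·10 + 7  →[10↦11]→  2·11 + 7 = 29  −1 ⇒ G_6=28
G_6=28  [base 11] 2·11 + 6  →[11↦12]→  2·12 + 6 = 30  −1 ⇒ G_7=29

28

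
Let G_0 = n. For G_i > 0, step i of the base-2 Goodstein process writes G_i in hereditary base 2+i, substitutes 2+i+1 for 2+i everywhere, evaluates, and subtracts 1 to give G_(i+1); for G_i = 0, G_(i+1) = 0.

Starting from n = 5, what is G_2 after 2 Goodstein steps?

255

step 0: 5 = 2^2 + 1; sub 3 for 2: 3^3 + 1; = 28; G_1 = 28−1 = 27
step 1: 27 = 3^3; sub 4 for 3: 4^4; = 256; G_2 = 256−1 = 255
step 2: 255 = 3·4^3 + 3·4^2 + 3·4 + 3; sub 5 for 4: 3·5^3 + 3·5^2 + 3·5 + 3; = 468; G_3 = 468−1 = 467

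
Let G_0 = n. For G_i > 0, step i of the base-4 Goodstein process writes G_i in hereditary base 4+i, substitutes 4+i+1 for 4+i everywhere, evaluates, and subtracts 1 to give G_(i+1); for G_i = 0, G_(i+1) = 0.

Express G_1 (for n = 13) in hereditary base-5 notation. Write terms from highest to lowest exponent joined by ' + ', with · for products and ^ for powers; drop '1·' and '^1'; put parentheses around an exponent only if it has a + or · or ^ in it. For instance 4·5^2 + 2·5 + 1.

G_0=13  [base 4] 3·4 + 1  →[4↦5]→  3·5 + 1 = 16  −1 ⇒ G_1=15
G_1=15  [base 5] 3·5  →[5↦6]→  3·6 = 18  −1 ⇒ G_2=17

3·5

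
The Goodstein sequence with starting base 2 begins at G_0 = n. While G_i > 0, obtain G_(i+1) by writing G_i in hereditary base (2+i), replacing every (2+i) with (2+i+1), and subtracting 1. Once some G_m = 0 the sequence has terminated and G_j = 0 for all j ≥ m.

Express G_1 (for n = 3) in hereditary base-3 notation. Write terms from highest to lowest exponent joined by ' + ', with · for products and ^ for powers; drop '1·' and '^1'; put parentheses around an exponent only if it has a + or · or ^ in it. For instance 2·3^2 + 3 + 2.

3

base 2: 3 = 2 + 1; at 3: 3 + 1 = 4; next = 3
base 3: 3 = 3; at 4: 4 = 4; next = 3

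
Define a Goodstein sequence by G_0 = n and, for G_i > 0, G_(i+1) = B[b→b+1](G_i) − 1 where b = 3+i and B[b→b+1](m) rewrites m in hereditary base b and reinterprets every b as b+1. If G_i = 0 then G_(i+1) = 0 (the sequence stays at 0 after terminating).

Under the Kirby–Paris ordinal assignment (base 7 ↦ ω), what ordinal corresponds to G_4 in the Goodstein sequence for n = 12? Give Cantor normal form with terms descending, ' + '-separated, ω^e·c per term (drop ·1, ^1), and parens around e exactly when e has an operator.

ω^2

G_0 = 12. HB_3(12) = 3^2 + 3. Bump = 20. G_1 = 19.
G_1 = 19. HB_4(19) = 4^2 + 3. Bump = 28. G_2 = 27.
G_2 = 27. HB_5(27) = 5^2 + 2. Bump = 38. G_3 = 37.
G_3 = 37. HB_6(37) = 6^2 + 1. Bump = 50. G_4 = 49.
G_4 = 49. HB_7(49) = 7^2. Bump = 64. G_5 = 63.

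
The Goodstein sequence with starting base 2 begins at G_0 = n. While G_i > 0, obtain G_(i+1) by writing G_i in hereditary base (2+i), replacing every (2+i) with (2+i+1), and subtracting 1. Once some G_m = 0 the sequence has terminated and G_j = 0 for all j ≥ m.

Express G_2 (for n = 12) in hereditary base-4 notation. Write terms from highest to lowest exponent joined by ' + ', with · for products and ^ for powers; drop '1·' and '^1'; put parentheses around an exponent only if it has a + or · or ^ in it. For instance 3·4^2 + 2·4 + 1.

4^(4 + 1) + 2·4^2 + 2·4 + 1

i=0: 12 = 2^(2 + 1) + 2^2 (b=2); 2→3: 3^(3 + 1) + 3^3 = 108; 108−1 = 107
i=1: 107 = 3^(3 + 1) + 2·3^2 + 2·3 + 2 (b=3); 3→4: 4^(4 + 1) + 2·4^2 + 2·4 + 2 = 1066; 1066−1 = 1065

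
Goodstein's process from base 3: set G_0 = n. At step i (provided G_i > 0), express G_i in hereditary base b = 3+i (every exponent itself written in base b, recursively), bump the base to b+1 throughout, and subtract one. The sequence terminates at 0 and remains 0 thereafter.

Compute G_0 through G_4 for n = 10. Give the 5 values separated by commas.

G_0 = 10. HB_3(10) = 3^2 + 1. Bump = 17. G_1 = 16.
G_1 = 16. HB_4(16) = 4^2. Bump = 25. G_2 = 24.
G_2 = 24. HB_5(24) = 4·5 + 4. Bump = 28. G_3 = 27.
G_3 = 27. HB_6(27) = 4·6 + 3. Bump = 31. G_4 = 30.

10, 16, 24, 27, 30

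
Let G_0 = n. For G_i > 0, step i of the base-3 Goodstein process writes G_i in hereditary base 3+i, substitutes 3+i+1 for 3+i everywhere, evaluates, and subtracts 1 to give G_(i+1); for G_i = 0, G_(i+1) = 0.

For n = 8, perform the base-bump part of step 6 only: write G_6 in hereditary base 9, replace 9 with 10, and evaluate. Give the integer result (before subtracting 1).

12

base 3: 8 = 2·3 + 2; at 4: 2·4 + 2 = 10; next = 9
base 4: 9 = 2·4 + 1; at 5: 2·5 + 1 = 11; next = 10
base 5: 10 = 2·5; at 6: 2·6 = 12; next = 11
base 6: 11 = 6 + 5; at 7: 7 + 5 = 12; next = 11
base 7: 11 = 7 + 4; at 8: 8 + 4 = 12; next = 11
base 8: 11 = 8 + 3; at 9: 9 + 3 = 12; next = 11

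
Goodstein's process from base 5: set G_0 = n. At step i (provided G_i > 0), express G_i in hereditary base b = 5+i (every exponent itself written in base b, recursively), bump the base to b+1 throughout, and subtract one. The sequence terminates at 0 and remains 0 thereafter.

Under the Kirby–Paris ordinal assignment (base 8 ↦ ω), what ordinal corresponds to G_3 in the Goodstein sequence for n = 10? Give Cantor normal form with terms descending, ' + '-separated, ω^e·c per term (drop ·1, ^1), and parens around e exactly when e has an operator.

step 0: 10 = 2·5; sub 6 for 5: 2·6; = 12; G_1 = 12−1 = 11
step 1: 11 = 6 + 5; sub 7 for 6: 7 + 5; = 12; G_2 = 12−1 = 11
step 2: 11 = 7 + 4; sub 8 for 7: 8 + 4; = 12; G_3 = 12−1 = 11
step 3: 11 = 8 + 3; sub 9 for 8: 9 + 3; = 12; G_4 = 12−1 = 11

ω + 3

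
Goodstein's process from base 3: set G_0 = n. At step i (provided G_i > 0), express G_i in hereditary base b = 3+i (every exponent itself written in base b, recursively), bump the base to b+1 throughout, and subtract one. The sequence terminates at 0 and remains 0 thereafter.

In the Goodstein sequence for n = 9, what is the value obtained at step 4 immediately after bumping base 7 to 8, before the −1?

24

G_0=9  [base 3] 3^2  →[3↦4]→  4^2 = 16  −1 ⇒ G_1=15
G_1=15  [base 4] 3·4 + 3  →[4↦5]→  3·5 + 3 = 18  −1 ⇒ G_2=17
G_2=17  [base 5] 3·5 + 2  →[5↦6]→  3·6 + 2 = 20  −1 ⇒ G_3=19
G_3=19  [base 6] 3·6 + 1  →[6↦7]→  3·7 + 1 = 22  −1 ⇒ G_4=21
G_4=21  [base 7] 3·7  →[7↦8]→  3·8 = 24  −1 ⇒ G_5=23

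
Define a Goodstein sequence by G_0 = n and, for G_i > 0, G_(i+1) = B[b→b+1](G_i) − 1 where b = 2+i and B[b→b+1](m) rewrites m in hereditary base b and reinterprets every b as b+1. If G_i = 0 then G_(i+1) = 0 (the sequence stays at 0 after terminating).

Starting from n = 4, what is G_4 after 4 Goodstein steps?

83

base 2: 4 = 2^2; at 3: 3^3 = 27; next = 26
base 3: 26 = 2·3^2 + 2·3 + 2; at 4: 2·4^2 + 2·4 + 2 = 42; next = 41
base 4: 41 = 2·4^2 + 2·4 + 1; at 5: 2·5^2 + 2·5 + 1 = 61; next = 60
base 5: 60 = 2·5^2 + 2·5; at 6: 2·6^2 + 2·6 = 84; next = 83
base 6: 83 = 2·6^2 + 6 + 5; at 7: 2·7^2 + 7 + 5 = 110; next = 109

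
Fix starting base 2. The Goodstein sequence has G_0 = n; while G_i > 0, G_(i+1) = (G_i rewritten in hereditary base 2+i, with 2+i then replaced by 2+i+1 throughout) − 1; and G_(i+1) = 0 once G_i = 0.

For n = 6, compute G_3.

3125

base 2: 6 = 2^2 + 2; at 3: 3^3 + 3 = 30; next = 29
base 3: 29 = 3^3 + 2; at 4: 4^4 + 2 = 258; next = 257
base 4: 257 = 4^4 + 1; at 5: 5^5 + 1 = 3126; next = 3125
base 5: 3125 = 5^5; at 6: 6^6 = 46656; next = 46655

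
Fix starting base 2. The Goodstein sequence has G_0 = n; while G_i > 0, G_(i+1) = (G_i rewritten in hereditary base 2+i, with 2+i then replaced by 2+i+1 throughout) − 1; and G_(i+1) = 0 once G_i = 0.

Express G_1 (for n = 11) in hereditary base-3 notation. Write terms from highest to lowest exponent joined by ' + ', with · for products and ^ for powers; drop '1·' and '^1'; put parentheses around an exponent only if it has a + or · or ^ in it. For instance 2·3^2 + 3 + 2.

G_0 = 11. HB_2(11) = 2^(2 + 1) + 2 + 1. Bump = 85. G_1 = 84.
G_1 = 84. HB_3(84) = 3^(3 + 1) + 3. Bump = 1028. G_2 = 1027.

3^(3 + 1) + 3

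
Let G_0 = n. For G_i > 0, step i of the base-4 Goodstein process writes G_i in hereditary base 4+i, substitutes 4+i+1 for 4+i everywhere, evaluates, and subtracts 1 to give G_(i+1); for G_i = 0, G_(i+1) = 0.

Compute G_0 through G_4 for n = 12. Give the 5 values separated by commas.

G_0=12  [base 4] 3·4  →[4↦5]→  3·5 = 15  −1 ⇒ G_1=14
G_1=14  [base 5] 2·5 + 4  →[5↦6]→  2·6 + 4 = 16  −1 ⇒ G_2=15
G_2=15  [base 6] 2·6 + 3  →[6↦7]→  2·7 + 3 = 17  −1 ⇒ G_3=16
G_3=16  [base 7] 2·7 + 2  →[7↦8]→  2·8 + 2 = 18  −1 ⇒ G_4=17

12, 14, 15, 16, 17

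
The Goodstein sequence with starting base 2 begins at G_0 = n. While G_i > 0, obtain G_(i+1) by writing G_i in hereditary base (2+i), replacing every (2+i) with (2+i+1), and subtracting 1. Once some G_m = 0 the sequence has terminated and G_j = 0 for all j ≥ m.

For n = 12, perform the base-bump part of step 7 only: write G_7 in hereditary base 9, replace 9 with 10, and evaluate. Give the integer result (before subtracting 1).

100000000212

base 2: 12 = 2^(2 + 1) + 2^2; at 3: 3^(3 + 1) + 3^3 = 108; next = 107
base 3: 107 = 3^(3 + 1) + 2·3^2 + 2·3 + 2; at 4: 4^(4 + 1) + 2·4^2 + 2·4 + 2 = 1066; next = 1065
base 4: 1065 = 4^(4 + 1) + 2·4^2 + 2·4 + 1; at 5: 5^(5 + 1) + 2·5^2 + 2·5 + 1 = 15686; next = 15685
base 5: 15685 = 5^(5 + 1) + 2·5^2 + 2·5; at 6: 6^(6 + 1) + 2·6^2 + 2·6 = 280020; next = 280019
base 6: 280019 = 6^(6 + 1) + 2·6^2 + 6 + 5; at 7: 7^(7 + 1) + 2·7^2 + 7 + 5 = 5764911; next = 5764910
base 7: 5764910 = 7^(7 + 1) + 2·7^2 + 7 + 4; at 8: 8^(8 + 1) + 2·8^2 + 8 + 4 = 134217868; next = 134217867
base 8: 134217867 = 8^(8 + 1) + 2·8^2 + 8 + 3; at 9: 9^(9 + 1) + 2·9^2 + 9 + 3 = 3486784575; next = 3486784574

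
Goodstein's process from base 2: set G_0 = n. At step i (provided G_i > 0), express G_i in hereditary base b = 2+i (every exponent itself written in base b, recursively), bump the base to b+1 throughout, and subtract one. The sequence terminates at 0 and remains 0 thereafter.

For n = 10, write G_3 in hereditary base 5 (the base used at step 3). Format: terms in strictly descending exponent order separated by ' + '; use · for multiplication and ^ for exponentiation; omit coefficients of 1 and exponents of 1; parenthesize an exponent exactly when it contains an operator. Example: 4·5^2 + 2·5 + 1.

5^(5 + 1)

G_0 = 10. HB_2(10) = 2^(2 + 1) + 2. Bump = 84. G_1 = 83.
G_1 = 83. HB_3(83) = 3^(3 + 1) + 2. Bump = 1026. G_2 = 1025.
G_2 = 1025. HB_4(1025) = 4^(4 + 1) + 1. Bump = 15626. G_3 = 15625.
G_3 = 15625. HB_5(15625) = 5^(5 + 1). Bump = 279936. G_4 = 279935.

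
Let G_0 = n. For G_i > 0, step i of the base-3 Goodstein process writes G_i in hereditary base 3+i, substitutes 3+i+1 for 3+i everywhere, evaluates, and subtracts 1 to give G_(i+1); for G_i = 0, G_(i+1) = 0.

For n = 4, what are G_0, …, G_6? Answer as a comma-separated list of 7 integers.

4, 4, 4, 3, 2, 1, 0

G_0 = 4. HB_3(4) = 3 + 1. Bump = 5. G_1 = 4.
G_1 = 4. HB_4(4) = 4. Bump = 5. G_2 = 4.
G_2 = 4. HB_5(4) = 4. Bump = 4. G_3 = 3.
G_3 = 3. HB_6(3) = 3. Bump = 3. G_4 = 2.
G_4 = 2. HB_7(2) = 2. Bump = 2. G_5 = 1.
G_5 = 1. HB_8(1) = 1. Bump = 1. G_6 = 0.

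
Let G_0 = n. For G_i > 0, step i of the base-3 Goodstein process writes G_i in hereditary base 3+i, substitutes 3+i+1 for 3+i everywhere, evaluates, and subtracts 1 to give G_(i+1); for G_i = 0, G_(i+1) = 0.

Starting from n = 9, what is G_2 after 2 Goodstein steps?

G_0=9  [base 3] 3^2  →[3↦4]→  4^2 = 16  −1 ⇒ G_1=15
G_1=15  [base 4] 3·4 + 3  →[4↦5]→  3·5 + 3 = 18  −1 ⇒ G_2=17

17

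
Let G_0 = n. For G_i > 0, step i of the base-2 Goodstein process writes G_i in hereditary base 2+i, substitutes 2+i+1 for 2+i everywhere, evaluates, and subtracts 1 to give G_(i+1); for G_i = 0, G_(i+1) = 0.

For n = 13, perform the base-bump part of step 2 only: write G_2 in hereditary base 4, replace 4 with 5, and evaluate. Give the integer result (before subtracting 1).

16093

i=0: 13 = 2^(2 + 1) + 2^2 + 1 (b=2); 2→3: 3^(3 + 1) + 3^3 + 1 = 109; 109−1 = 108
i=1: 108 = 3^(3 + 1) + 3^3 (b=3); 3→4: 4^(4 + 1) + 4^4 = 1280; 1280−1 = 1279
i=2: 1279 = 4^(4 + 1) + 3·4^3 + 3·4^2 + 3·4 + 3 (b=4); 4→5: 5^(5 + 1) + 3·5^3 + 3·5^2 + 3·5 + 3 = 16093; 16093−1 = 16092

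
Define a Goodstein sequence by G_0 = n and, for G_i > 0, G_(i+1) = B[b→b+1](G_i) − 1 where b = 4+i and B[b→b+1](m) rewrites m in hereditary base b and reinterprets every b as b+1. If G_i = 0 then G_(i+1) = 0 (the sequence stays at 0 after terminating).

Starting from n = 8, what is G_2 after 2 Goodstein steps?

step 0: 8 = 2·4; sub 5 for 4: 2·5; = 10; G_1 = 10−1 = 9
step 1: 9 = 5 + 4; sub 6 for 5: 6 + 4; = 10; G_2 = 10−1 = 9

9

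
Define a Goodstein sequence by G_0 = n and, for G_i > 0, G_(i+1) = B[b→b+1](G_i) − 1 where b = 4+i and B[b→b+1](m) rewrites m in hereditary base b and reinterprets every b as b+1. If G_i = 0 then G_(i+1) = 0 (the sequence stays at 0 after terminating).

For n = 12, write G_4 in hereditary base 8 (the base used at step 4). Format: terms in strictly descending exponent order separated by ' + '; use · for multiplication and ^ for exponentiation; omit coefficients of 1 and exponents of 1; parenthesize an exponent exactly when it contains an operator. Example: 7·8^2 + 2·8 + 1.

2·8 + 1

i=0: 12 = 3·4 (b=4); 4→5: 3·5 = 15; 15−1 = 14
i=1: 14 = 2·5 + 4 (b=5); 5→6: 2·6 + 4 = 16; 16−1 = 15
i=2: 15 = 2·6 + 3 (b=6); 6→7: 2·7 + 3 = 17; 17−1 = 16
i=3: 16 = 2·7 + 2 (b=7); 7→8: 2·8 + 2 = 18; 18−1 = 17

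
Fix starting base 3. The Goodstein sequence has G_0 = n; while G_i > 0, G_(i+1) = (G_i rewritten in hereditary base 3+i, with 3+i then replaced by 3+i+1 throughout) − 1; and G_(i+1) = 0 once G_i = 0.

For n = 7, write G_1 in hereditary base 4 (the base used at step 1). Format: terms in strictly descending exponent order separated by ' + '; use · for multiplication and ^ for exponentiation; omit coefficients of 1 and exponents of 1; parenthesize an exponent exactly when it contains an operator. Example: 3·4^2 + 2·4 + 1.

2·4

i=0: 7 = 2·3 + 1 (b=3); 3→4: 2·4 + 1 = 9; 9−1 = 8
i=1: 8 = 2·4 (b=4); 4→5: 2·5 = 10; 10−1 = 9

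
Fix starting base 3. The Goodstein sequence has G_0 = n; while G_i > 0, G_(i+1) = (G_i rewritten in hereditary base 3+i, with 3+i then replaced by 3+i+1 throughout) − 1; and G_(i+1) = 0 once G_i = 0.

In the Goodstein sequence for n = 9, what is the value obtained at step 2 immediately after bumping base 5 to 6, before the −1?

9 —HB3→ 3^2 —bump→ 4^2 = 16 —(−1)→ 15
15 —HB4→ 3·4 + 3 —bump→ 3·5 + 3 = 18 —(−1)→ 17

20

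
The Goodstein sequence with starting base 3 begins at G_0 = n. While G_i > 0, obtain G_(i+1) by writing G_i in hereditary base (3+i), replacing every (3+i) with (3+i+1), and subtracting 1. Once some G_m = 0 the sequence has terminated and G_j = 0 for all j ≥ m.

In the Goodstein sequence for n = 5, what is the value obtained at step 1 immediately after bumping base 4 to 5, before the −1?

6

[0] 5 ≡ 3 + 2 (base 3). Lift 4: 6. −1: 5.
[1] 5 ≡ 4 + 1 (base 4). Lift 5: 6. −1: 5.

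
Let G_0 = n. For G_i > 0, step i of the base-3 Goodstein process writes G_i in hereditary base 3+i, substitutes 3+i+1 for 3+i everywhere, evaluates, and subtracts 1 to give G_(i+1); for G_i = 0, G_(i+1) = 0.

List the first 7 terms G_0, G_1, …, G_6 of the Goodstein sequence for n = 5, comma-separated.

(0) 5|_3 = 3 + 2 ↦ 4 + 2|_4 = 6 ⇒ 5
(1) 5|_4 = 4 + 1 ↦ 5 + 1|_5 = 6 ⇒ 5
(2) 5|_5 = 5 ↦ 6|_6 = 6 ⇒ 5
(3) 5|_6 = 5 ↦ 5|_7 = 5 ⇒ 4
(4) 4|_7 = 4 ↦ 4|_8 = 4 ⇒ 3
(5) 3|_8 = 3 ↦ 3|_9 = 3 ⇒ 2

5, 5, 5, 5, 4, 3, 2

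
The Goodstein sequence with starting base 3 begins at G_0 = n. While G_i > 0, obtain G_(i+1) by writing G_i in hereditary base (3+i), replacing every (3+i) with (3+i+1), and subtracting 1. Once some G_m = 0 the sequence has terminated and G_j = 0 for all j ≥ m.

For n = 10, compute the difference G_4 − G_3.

i=0: 10 = 3^2 + 1 (b=3); 3→4: 4^2 + 1 = 17; 17−1 = 16
i=1: 16 = 4^2 (b=4); 4→5: 5^2 = 25; 25−1 = 24
i=2: 24 = 4·5 + 4 (b=5); 5→6: 4·6 + 4 = 28; 28−1 = 27
i=3: 27 = 4·6 + 3 (b=6); 6→7: 4·7 + 3 = 31; 31−1 = 30

3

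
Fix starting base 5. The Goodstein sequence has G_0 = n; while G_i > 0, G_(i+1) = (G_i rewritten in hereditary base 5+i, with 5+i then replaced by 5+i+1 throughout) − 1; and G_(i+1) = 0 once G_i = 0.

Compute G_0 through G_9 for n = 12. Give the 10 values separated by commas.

i=0: 12 = 2·5 + 2 (b=5); 5→6: 2·6 + 2 = 14; 14−1 = 13
i=1: 13 = 2·6 + 1 (b=6); 6→7: 2·7 + 1 = 15; 15−1 = 14
i=2: 14 = 2·7 (b=7); 7→8: 2·8 = 16; 16−1 = 15
i=3: 15 = 8 + 7 (b=8); 8→9: 9 + 7 = 16; 16−1 = 15
i=4: 15 = 9 + 6 (b=9); 9→10: 10 + 6 = 16; 16−1 = 15
i=5: 15 = 10 + 5 (b=10); 10→11: 11 + 5 = 16; 16−1 = 15
i=6: 15 = 11 + 4 (b=11); 11→12: 12 + 4 = 16; 16−1 = 15
i=7: 15 = 12 + 3 (b=12); 12→13: 13 + 3 = 16; 16−1 = 15
i=8: 15 = 13 + 2 (b=13); 13→14: 14 + 2 = 16; 16−1 = 15

12, 13, 14, 15, 15, 15, 15, 15, 15, 15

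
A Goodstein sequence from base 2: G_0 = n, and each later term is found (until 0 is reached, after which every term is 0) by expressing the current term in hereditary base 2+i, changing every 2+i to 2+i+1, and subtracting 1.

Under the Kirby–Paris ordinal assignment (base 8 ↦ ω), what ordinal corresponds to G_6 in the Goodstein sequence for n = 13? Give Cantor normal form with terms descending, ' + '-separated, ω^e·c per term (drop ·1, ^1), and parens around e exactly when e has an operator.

ω^(ω + 1) + ω^3·3 + ω^2·3 + ω·2 + 7

i=0: 13 = 2^(2 + 1) + 2^2 + 1 (b=2); 2→3: 3^(3 + 1) + 3^3 + 1 = 109; 109−1 = 108
i=1: 108 = 3^(3 + 1) + 3^3 (b=3); 3→4: 4^(4 + 1) + 4^4 = 1280; 1280−1 = 1279
i=2: 1279 = 4^(4 + 1) + 3·4^3 + 3·4^2 + 3·4 + 3 (b=4); 4→5: 5^(5 + 1) + 3·5^3 + 3·5^2 + 3·5 + 3 = 16093; 16093−1 = 16092
i=3: 16092 = 5^(5 + 1) + 3·5^3 + 3·5^2 + 3·5 + 2 (b=5); 5→6: 6^(6 + 1) + 3·6^3 + 3·6^2 + 3·6 + 2 = 280712; 280712−1 = 280711
i=4: 280711 = 6^(6 + 1) + 3·6^3 + 3·6^2 + 3·6 + 1 (b=6); 6→7: 7^(7 + 1) + 3·7^3 + 3·7^2 + 3·7 + 1 = 5765999; 5765999−1 = 5765998
i=5: 5765998 = 7^(7 + 1) + 3·7^3 + 3·7^2 + 3·7 (b=7); 7→8: 8^(8 + 1) + 3·8^3 + 3·8^2 + 3·8 = 134219480; 134219480−1 = 134219479
i=6: 134219479 = 8^(8 + 1) + 3·8^3 + 3·8^2 + 2·8 + 7 (b=8); 8→9: 9^(9 + 1) + 3·9^3 + 3·9^2 + 2·9 + 7 = 3486786856; 3486786856−1 = 3486786855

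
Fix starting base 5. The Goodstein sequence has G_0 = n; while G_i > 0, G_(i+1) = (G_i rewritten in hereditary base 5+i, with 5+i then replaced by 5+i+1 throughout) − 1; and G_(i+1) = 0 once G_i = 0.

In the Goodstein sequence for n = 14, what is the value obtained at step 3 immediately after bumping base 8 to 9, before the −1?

19

i=0: 14 = 2·5 + 4 (b=5); 5→6: 2·6 + 4 = 16; 16−1 = 15
i=1: 15 = 2·6 + 3 (b=6); 6→7: 2·7 + 3 = 17; 17−1 = 16
i=2: 16 = 2·7 + 2 (b=7); 7→8: 2·8 + 2 = 18; 18−1 = 17
i=3: 17 = 2·8 + 1 (b=8); 8→9: 2·9 + 1 = 19; 19−1 = 18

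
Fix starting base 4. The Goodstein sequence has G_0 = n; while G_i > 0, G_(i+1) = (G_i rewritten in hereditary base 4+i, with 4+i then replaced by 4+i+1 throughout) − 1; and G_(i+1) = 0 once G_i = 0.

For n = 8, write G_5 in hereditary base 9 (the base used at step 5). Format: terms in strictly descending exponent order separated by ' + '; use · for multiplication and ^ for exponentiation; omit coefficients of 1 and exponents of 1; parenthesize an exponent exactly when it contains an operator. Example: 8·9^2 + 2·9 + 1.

G_0 = 8. HB_4(8) = 2·4. Bump = 10. G_1 = 9.
G_1 = 9. HB_5(9) = 5 + 4. Bump = 10. G_2 = 9.
G_2 = 9. HB_6(9) = 6 + 3. Bump = 10. G_3 = 9.
G_3 = 9. HB_7(9) = 7 + 2. Bump = 10. G_4 = 9.
G_4 = 9. HB_8(9) = 8 + 1. Bump = 10. G_5 = 9.

9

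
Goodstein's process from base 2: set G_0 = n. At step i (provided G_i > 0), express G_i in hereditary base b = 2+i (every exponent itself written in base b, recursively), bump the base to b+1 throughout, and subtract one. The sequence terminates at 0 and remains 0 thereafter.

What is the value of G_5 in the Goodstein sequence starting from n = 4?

109

G_0 = 4. HB_2(4) = 2^2. Bump = 27. G_1 = 26.
G_1 = 26. HB_3(26) = 2·3^2 + 2·3 + 2. Bump = 42. G_2 = 41.
G_2 = 41. HB_4(41) = 2·4^2 + 2·4 + 1. Bump = 61. G_3 = 60.
G_3 = 60. HB_5(60) = 2·5^2 + 2·5. Bump = 84. G_4 = 83.
G_4 = 83. HB_6(83) = 2·6^2 + 6 + 5. Bump = 110. G_5 = 109.
G_5 = 109. HB_7(109) = 2·7^2 + 7 + 4. Bump = 140. G_6 = 139.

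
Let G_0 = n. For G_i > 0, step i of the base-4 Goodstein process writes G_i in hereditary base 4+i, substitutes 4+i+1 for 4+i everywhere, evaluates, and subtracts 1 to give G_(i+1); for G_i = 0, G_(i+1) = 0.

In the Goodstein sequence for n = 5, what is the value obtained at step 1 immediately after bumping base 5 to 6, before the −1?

6

(0) 5|_4 = 4 + 1 ↦ 5 + 1|_5 = 6 ⇒ 5
(1) 5|_5 = 5 ↦ 6|_6 = 6 ⇒ 5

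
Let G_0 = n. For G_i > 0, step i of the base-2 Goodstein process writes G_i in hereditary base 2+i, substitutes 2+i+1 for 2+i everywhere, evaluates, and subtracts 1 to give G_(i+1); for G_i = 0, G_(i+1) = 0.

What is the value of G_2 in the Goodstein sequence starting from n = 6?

257

[0] 6 ≡ 2^2 + 2 (base 2). Lift 3: 30. −1: 29.
[1] 29 ≡ 3^3 + 2 (base 3). Lift 4: 258. −1: 257.
[2] 257 ≡ 4^4 + 1 (base 4). Lift 5: 3126. −1: 3125.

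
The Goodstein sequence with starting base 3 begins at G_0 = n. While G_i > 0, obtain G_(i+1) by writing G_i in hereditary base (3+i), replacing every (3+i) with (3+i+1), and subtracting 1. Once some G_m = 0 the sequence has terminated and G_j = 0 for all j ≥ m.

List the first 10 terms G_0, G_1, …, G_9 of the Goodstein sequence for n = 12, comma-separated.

12, 19, 27, 37, 49, 63, 69, 75, 81, 87

base 3: 12 = 3^2 + 3; at 4: 4^2 + 4 = 20; next = 19
base 4: 19 = 4^2 + 3; at 5: 5^2 + 3 = 28; next = 27
base 5: 27 = 5^2 + 2; at 6: 6^2 + 2 = 38; next = 37
base 6: 37 = 6^2 + 1; at 7: 7^2 + 1 = 50; next = 49
base 7: 49 = 7^2; at 8: 8^2 = 64; next = 63
base 8: 63 = 7·8 + 7; at 9: 7·9 + 7 = 70; next = 69
base 9: 69 = 7·9 + 6; at 10: 7·10 + 6 = 76; next = 75
base 10: 75 = 7·10 + 5; at 11: 7·11 + 5 = 82; next = 81
base 11: 81 = 7·11 + 4; at 12: 7·12 + 4 = 88; next = 87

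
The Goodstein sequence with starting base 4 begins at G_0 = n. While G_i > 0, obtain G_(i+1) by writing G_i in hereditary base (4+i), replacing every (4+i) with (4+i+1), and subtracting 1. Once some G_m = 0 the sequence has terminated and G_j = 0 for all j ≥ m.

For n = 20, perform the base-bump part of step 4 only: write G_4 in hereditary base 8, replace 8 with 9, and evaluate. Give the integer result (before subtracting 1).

G_0=20  [base 4] 4^2 + 4  →[4↦5]→  5^2 + 5 = 30  −1 ⇒ G_1=29
G_1=29  [base 5] 5^2 + 4  →[5↦6]→  6^2 + 4 = 40  −1 ⇒ G_2=39
G_2=39  [base 6] 6^2 + 3  →[6↦7]→  7^2 + 3 = 52  −1 ⇒ G_3=51
G_3=51  [base 7] 7^2 + 2  →[7↦8]→  8^2 + 2 = 66  −1 ⇒ G_4=65
G_4=65  [base 8] 8^2 + 1  →[8↦9]→  9^2 + 1 = 82  −1 ⇒ G_5=81

82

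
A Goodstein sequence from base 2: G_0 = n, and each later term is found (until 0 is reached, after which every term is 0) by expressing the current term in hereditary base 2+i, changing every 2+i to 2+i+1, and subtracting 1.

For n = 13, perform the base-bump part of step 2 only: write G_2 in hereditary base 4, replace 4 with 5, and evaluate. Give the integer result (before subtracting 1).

G_0=13  [base 2] 2^(2 + 1) + 2^2 + 1  →[2↦3]→  3^(3 + 1) + 3^3 + 1 = 109  −1 ⇒ G_1=108
G_1=108  [base 3] 3^(3 + 1) + 3^3  →[3↦4]→  4^(4 + 1) + 4^4 = 1280  −1 ⇒ G_2=1279

16093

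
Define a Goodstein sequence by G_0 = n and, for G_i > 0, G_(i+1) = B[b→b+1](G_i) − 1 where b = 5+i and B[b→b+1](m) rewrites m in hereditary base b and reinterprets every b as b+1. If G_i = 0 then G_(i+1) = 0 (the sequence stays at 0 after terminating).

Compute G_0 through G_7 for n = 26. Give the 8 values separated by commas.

G_0 = 26. HB_5(26) = 5^2 + 1. Bump = 37. G_1 = 36.
G_1 = 36. HB_6(36) = 6^2. Bump = 49. G_2 = 48.
G_2 = 48. HB_7(48) = 6·7 + 6. Bump = 54. G_3 = 53.
G_3 = 53. HB_8(53) = 6·8 + 5. Bump = 59. G_4 = 58.
G_4 = 58. HB_9(58) = 6·9 + 4. Bump = 64. G_5 = 63.
G_5 = 63. HB_10(63) = 6·10 + 3. Bump = 69. G_6 = 68.
G_6 = 68. HB_11(68) = 6·11 + 2. Bump = 74. G_7 = 73.

26, 36, 48, 53, 58, 63, 68, 73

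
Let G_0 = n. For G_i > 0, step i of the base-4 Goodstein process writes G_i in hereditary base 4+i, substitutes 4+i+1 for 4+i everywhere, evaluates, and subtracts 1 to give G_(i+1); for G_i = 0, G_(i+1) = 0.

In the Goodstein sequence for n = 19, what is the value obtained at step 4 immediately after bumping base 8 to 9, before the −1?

70

(0) 19|_4 = 4^2 + 3 ↦ 5^2 + 3|_5 = 28 ⇒ 27
(1) 27|_5 = 5^2 + 2 ↦ 6^2 + 2|_6 = 38 ⇒ 37
(2) 37|_6 = 6^2 + 1 ↦ 7^2 + 1|_7 = 50 ⇒ 49
(3) 49|_7 = 7^2 ↦ 8^2|_8 = 64 ⇒ 63
(4) 63|_8 = 7·8 + 7 ↦ 7·9 + 7|_9 = 70 ⇒ 69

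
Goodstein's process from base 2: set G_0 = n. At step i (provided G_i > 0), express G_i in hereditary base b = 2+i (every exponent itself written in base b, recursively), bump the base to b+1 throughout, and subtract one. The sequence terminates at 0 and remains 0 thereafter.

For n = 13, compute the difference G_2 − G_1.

1171

G_0=13  [base 2] 2^(2 + 1) + 2^2 + 1  →[2↦3]→  3^(3 + 1) + 3^3 + 1 = 109  −1 ⇒ G_1=108
G_1=108  [base 3] 3^(3 + 1) + 3^3  →[3↦4]→  4^(4 + 1) + 4^4 = 1280  −1 ⇒ G_2=1279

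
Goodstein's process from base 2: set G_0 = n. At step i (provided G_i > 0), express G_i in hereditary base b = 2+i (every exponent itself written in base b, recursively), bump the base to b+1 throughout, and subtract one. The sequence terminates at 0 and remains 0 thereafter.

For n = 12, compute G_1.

107

[0] 12 ≡ 2^(2 + 1) + 2^2 (base 2). Lift 3: 108. −1: 107.
[1] 107 ≡ 3^(3 + 1) + 2·3^2 + 2·3 + 2 (base 3). Lift 4: 1066. −1: 1065.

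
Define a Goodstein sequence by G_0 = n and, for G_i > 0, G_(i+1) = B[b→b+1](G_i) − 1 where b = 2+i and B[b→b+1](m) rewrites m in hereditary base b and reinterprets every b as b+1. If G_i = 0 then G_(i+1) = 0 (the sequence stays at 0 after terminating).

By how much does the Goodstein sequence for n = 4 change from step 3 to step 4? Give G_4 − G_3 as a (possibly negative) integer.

[0] 4 ≡ 2^2 (base 2). Lift 3: 27. −1: 26.
[1] 26 ≡ 2·3^2 + 2·3 + 2 (base 3). Lift 4: 42. −1: 41.
[2] 41 ≡ 2·4^2 + 2·4 + 1 (base 4). Lift 5: 61. −1: 60.
[3] 60 ≡ 2·5^2 + 2·5 (base 5). Lift 6: 84. −1: 83.

23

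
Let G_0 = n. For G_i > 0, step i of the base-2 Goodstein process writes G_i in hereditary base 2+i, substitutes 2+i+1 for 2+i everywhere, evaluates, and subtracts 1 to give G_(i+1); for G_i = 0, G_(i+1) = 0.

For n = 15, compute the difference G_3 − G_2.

17469

(0) 15|_2 = 2^(2 + 1) + 2^2 + 2 + 1 ↦ 3^(3 + 1) + 3^3 + 3 + 1|_3 = 112 ⇒ 111
(1) 111|_3 = 3^(3 + 1) + 3^3 + 3 ↦ 4^(4 + 1) + 4^4 + 4|_4 = 1284 ⇒ 1283
(2) 1283|_4 = 4^(4 + 1) + 4^4 + 3 ↦ 5^(5 + 1) + 5^5 + 3|_5 = 18753 ⇒ 18752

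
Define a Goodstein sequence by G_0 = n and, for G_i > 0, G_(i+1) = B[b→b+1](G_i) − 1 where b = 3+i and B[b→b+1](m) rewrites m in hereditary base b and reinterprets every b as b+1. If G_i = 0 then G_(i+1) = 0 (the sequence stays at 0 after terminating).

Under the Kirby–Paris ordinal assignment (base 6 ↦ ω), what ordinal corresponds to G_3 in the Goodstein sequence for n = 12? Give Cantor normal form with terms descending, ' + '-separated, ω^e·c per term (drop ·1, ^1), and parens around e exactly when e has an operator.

ω^2 + 1

G_0=12  [base 3] 3^2 + 3  →[3↦4]→  4^2 + 4 = 20  −1 ⇒ G_1=19
G_1=19  [base 4] 4^2 + 3  →[4↦5]→  5^2 + 3 = 28  −1 ⇒ G_2=27
G_2=27  [base 5] 5^2 + 2  →[5↦6]→  6^2 + 2 = 38  −1 ⇒ G_3=37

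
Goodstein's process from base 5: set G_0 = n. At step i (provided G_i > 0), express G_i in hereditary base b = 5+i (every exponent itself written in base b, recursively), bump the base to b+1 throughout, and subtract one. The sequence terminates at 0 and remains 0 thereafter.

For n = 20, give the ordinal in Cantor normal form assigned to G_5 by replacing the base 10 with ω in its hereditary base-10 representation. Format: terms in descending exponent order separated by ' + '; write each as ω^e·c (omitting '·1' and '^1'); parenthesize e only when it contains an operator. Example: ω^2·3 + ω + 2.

ω·3 + 1

[0] 20 ≡ 4·5 (base 5). Lift 6: 24. −1: 23.
[1] 23 ≡ 3·6 + 5 (base 6). Lift 7: 26. −1: 25.
[2] 25 ≡ 3·7 + 4 (base 7). Lift 8: 28. −1: 27.
[3] 27 ≡ 3·8 + 3 (base 8). Lift 9: 30. −1: 29.
[4] 29 ≡ 3·9 + 2 (base 9). Lift 10: 32. −1: 31.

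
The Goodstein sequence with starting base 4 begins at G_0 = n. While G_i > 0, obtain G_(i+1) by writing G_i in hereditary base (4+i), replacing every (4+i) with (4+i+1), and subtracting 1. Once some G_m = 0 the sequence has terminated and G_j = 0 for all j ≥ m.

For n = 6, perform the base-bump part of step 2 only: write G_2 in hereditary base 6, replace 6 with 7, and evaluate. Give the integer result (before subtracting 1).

G_0 = 6. HB_4(6) = 4 + 2. Bump = 7. G_1 = 6.
G_1 = 6. HB_5(6) = 5 + 1. Bump = 7. G_2 = 6.
G_2 = 6. HB_6(6) = 6. Bump = 7. G_3 = 6.

7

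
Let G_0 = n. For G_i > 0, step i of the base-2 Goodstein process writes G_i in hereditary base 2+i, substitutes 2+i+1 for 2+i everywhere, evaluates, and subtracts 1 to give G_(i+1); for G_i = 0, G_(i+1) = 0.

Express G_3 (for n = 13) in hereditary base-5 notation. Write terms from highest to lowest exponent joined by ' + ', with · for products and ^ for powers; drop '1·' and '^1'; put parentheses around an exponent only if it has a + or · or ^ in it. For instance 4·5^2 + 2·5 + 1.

G_0 = 13. HB_2(13) = 2^(2 + 1) + 2^2 + 1. Bump = 109. G_1 = 108.
G_1 = 108. HB_3(108) = 3^(3 + 1) + 3^3. Bump = 1280. G_2 = 1279.
G_2 = 1279. HB_4(1279) = 4^(4 + 1) + 3·4^3 + 3·4^2 + 3·4 + 3. Bump = 16093. G_3 = 16092.
G_3 = 16092. HB_5(16092) = 5^(5 + 1) + 3·5^3 + 3·5^2 + 3·5 + 2. Bump = 280712. G_4 = 280711.

5^(5 + 1) + 3·5^3 + 3·5^2 + 3·5 + 2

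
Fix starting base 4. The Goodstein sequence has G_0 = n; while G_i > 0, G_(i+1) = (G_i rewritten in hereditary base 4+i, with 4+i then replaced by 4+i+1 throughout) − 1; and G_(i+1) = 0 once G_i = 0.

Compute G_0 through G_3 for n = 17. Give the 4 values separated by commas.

17, 25, 35, 39

i=0: 17 = 4^2 + 1 (b=4); 4→5: 5^2 + 1 = 26; 26−1 = 25
i=1: 25 = 5^2 (b=5); 5→6: 6^2 = 36; 36−1 = 35
i=2: 35 = 5·6 + 5 (b=6); 6→7: 5·7 + 5 = 40; 40−1 = 39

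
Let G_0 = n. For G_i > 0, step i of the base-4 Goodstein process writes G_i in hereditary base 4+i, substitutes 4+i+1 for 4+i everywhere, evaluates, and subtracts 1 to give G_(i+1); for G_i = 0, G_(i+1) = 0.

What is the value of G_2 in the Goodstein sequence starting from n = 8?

base 4: 8 = 2·4; at 5: 2·5 = 10; next = 9
base 5: 9 = 5 + 4; at 6: 6 + 4 = 10; next = 9
base 6: 9 = 6 + 3; at 7: 7 + 3 = 10; next = 9

9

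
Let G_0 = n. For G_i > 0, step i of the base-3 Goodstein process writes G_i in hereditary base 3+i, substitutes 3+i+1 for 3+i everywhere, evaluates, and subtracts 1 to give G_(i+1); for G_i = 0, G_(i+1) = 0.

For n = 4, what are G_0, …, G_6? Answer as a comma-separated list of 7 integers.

i=0: 4 = 3 + 1 (b=3); 3→4: 4 + 1 = 5; 5−1 = 4
i=1: 4 = 4 (b=4); 4→5: 5 = 5; 5−1 = 4
i=2: 4 = 4 (b=5); 5→6: 4 = 4; 4−1 = 3
i=3: 3 = 3 (b=6); 6→7: 3 = 3; 3−1 = 2
i=4: 2 = 2 (b=7); 7→8: 2 = 2; 2−1 = 1
i=5: 1 = 1 (b=8); 8→9: 1 = 1; 1−1 = 0

4, 4, 4, 3, 2, 1, 0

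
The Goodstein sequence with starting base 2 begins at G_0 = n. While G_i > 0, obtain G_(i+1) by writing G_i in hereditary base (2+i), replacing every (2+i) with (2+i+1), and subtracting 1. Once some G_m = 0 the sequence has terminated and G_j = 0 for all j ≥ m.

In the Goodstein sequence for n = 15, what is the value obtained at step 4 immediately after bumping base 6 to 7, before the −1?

6588345

[0] 15 ≡ 2^(2 + 1) + 2^2 + 2 + 1 (base 2). Lift 3: 112. −1: 111.
[1] 111 ≡ 3^(3 + 1) + 3^3 + 3 (base 3). Lift 4: 1284. −1: 1283.
[2] 1283 ≡ 4^(4 + 1) + 4^4 + 3 (base 4). Lift 5: 18753. −1: 18752.
[3] 18752 ≡ 5^(5 + 1) + 5^5 + 2 (base 5). Lift 6: 326594. −1: 326593.
[4] 326593 ≡ 6^(6 + 1) + 6^6 + 1 (base 6). Lift 7: 6588345. −1: 6588344.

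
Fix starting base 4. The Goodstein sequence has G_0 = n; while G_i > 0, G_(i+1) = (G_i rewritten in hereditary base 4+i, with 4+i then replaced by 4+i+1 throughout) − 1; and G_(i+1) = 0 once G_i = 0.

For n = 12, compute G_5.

[0] 12 ≡ 3·4 (base 4). Lift 5: 15. −1: 14.
[1] 14 ≡ 2·5 + 4 (base 5). Lift 6: 16. −1: 15.
[2] 15 ≡ 2·6 + 3 (base 6). Lift 7: 17. −1: 16.
[3] 16 ≡ 2·7 + 2 (base 7). Lift 8: 18. −1: 17.
[4] 17 ≡ 2·8 + 1 (base 8). Lift 9: 19. −1: 18.

18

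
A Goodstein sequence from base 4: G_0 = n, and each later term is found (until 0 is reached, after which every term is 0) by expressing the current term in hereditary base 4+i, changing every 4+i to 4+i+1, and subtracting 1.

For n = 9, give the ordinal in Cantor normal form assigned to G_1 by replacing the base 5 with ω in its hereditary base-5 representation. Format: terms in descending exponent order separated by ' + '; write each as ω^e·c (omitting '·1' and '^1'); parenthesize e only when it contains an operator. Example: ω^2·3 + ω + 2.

G_0 = 9. HB_4(9) = 2·4 + 1. Bump = 11. G_1 = 10.
G_1 = 10. HB_5(10) = 2·5. Bump = 12. G_2 = 11.

ω·2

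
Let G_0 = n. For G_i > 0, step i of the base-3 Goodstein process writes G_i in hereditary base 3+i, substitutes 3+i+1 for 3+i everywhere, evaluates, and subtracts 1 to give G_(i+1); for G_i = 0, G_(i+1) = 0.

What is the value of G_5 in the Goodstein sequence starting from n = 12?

63

i=0: 12 = 3^2 + 3 (b=3); 3→4: 4^2 + 4 = 20; 20−1 = 19
i=1: 19 = 4^2 + 3 (b=4); 4→5: 5^2 + 3 = 28; 28−1 = 27
i=2: 27 = 5^2 + 2 (b=5); 5→6: 6^2 + 2 = 38; 38−1 = 37
i=3: 37 = 6^2 + 1 (b=6); 6→7: 7^2 + 1 = 50; 50−1 = 49
i=4: 49 = 7^2 (b=7); 7→8: 8^2 = 64; 64−1 = 63
i=5: 63 = 7·8 + 7 (b=8); 8→9: 7·9 + 7 = 70; 70−1 = 69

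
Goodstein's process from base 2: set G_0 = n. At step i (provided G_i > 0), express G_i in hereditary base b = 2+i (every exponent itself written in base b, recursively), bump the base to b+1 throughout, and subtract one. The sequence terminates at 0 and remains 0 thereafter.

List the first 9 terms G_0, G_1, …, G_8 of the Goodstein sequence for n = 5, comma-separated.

5, 27, 255, 467, 775, 1197, 1751, 2454, 3325

[0] 5 ≡ 2^2 + 1 (base 2). Lift 3: 28. −1: 27.
[1] 27 ≡ 3^3 (base 3). Lift 4: 256. −1: 255.
[2] 255 ≡ 3·4^3 + 3·4^2 + 3·4 + 3 (base 4). Lift 5: 468. −1: 467.
[3] 467 ≡ 3·5^3 + 3·5^2 + 3·5 + 2 (base 5). Lift 6: 776. −1: 775.
[4] 775 ≡ 3·6^3 + 3·6^2 + 3·6 + 1 (base 6). Lift 7: 1198. −1: 1197.
[5] 1197 ≡ 3·7^3 + 3·7^2 + 3·7 (base 7). Lift 8: 1752. −1: 1751.
[6] 1751 ≡ 3·8^3 + 3·8^2 + 2·8 + 7 (base 8). Lift 9: 2455. −1: 2454.
[7] 2454 ≡ 3·9^3 + 3·9^2 + 2·9 + 6 (base 9). Lift 10: 3326. −1: 3325.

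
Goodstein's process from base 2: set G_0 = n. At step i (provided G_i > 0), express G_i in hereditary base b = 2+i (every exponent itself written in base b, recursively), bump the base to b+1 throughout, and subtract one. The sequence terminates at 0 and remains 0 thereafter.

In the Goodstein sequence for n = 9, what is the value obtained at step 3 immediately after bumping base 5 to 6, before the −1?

base 2: 9 = 2^(2 + 1) + 1; at 3: 3^(3 + 1) + 1 = 82; next = 81
base 3: 81 = 3^(3 + 1); at 4: 4^(4 + 1) = 1024; next = 1023
base 4: 1023 = 3·4^4 + 3·4^3 + 3·4^2 + 3·4 + 3; at 5: 3·5^5 + 3·5^3 + 3·5^2 + 3·5 + 3 = 9843; next = 9842

140744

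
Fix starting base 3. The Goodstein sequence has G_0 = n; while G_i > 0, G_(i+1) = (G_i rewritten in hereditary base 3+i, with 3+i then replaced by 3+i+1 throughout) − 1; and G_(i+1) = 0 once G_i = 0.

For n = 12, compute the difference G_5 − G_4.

14

12 —HB3→ 3^2 + 3 —bump→ 4^2 + 4 = 20 —(−1)→ 19
19 —HB4→ 4^2 + 3 —bump→ 5^2 + 3 = 28 —(−1)→ 27
27 —HB5→ 5^2 + 2 —bump→ 6^2 + 2 = 38 —(−1)→ 37
37 —HB6→ 6^2 + 1 —bump→ 7^2 + 1 = 50 —(−1)→ 49
49 —HB7→ 7^2 —bump→ 8^2 = 64 —(−1)→ 63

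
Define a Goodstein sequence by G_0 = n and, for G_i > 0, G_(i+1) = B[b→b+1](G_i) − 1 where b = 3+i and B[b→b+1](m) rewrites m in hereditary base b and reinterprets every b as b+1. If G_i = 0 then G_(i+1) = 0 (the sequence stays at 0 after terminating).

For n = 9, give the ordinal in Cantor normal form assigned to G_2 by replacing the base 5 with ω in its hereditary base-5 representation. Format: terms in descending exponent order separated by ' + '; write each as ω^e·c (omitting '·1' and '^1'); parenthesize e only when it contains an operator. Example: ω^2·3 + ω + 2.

ω·3 + 2

G_0 = 9. HB_3(9) = 3^2. Bump = 16. G_1 = 15.
G_1 = 15. HB_4(15) = 3·4 + 3. Bump = 18. G_2 = 17.
G_2 = 17. HB_5(17) = 3·5 + 2. Bump = 20. G_3 = 19.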